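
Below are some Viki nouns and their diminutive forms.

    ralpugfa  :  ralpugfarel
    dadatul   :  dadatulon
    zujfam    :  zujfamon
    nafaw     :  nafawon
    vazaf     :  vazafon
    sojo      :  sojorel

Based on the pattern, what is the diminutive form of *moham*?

mohamon

The suffix is conditioned by the final sound: -on when the stem ends in a consonant (*dadatul*, *zujfam*, *nafaw*, *vazaf*); -rel when the stem ends in a vowel (*ralpugfa*, *sojo*).
The final sound of *moham* is /m/, which is a consonant, so the suffix is -on, giving *mohamon*.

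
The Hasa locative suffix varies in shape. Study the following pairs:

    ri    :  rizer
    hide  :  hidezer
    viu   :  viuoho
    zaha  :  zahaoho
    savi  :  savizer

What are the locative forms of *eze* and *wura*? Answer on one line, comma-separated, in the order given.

The pattern is front/back vowel harmony: -zer when the last vowel of the stem is a front vowel (*ri*, *hide*, *savi*); -oho when the last vowel of the stem is a back vowel (*viu*, *zaha*).
*eze*: last vowel = /e/, a front vowel → -zer → *ezezer*.
*wura* — last vowel /a/ (a back vowel) → -oho → *wuraoho*.

ezezer, wuraoho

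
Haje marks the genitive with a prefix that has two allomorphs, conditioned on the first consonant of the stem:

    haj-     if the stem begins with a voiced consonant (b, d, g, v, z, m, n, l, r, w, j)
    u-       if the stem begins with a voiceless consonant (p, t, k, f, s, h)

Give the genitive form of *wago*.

*wago*: first consonant = /w/, voiced → haj- → *hajwago*.

hajwago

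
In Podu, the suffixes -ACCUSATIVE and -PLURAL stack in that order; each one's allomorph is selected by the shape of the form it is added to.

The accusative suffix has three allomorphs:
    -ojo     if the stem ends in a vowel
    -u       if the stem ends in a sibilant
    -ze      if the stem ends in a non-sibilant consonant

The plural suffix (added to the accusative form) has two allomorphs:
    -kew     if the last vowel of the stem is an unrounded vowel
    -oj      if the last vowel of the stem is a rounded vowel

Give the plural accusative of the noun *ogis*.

ogisuoj

Since the final sound of *ogis* is /s/ (a sibilant), it takes -u, giving *ogisu*.
The accusative form *ogisu* — last vowel /u/ (a rounded vowel) → -oj → *ogisuoj*.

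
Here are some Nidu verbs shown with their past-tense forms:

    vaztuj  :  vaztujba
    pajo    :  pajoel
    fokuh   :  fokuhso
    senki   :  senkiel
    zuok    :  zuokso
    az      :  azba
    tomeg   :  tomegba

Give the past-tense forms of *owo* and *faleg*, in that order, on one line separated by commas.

owoel, falegba

The pattern is voicing of the final sound: -so when the stem ends in a voiceless consonant (*fokuh*, *zuok*); -ba when the stem ends in a voiced consonant (*vaztuj*, *az*, *tomeg*); -el when the stem ends in a vowel (*pajo*, *senki*).
Since the final sound of *owo* is /o/ (a vowel), it takes -el, giving *owoel*.
The final sound of *faleg* is /g/, which is a voiced consonant, so the suffix is -ba, giving *falegba*.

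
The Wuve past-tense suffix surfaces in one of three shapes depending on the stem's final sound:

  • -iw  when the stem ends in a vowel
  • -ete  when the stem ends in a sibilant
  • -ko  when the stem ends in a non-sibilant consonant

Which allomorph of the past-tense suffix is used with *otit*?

-ko

Since the final sound of *otit* is /t/ (a non-sibilant consonant), it takes -ko.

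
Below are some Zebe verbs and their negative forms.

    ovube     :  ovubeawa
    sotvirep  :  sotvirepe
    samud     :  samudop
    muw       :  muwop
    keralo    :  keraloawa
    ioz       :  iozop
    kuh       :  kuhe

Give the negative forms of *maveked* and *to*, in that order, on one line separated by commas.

mavekedop, toawa

The pattern is voicing of the final sound: -e when the stem ends in a voiceless consonant (*sotvirep*, *kuh*); -op when the stem ends in a voiced consonant (*samud*, *muw*, *ioz*); -awa when the stem ends in a vowel (*ovube*, *keralo*).
The final sound of *maveked* is /d/, which is a voiced consonant, so the suffix is -op, giving *mavekedop*.
The final sound of *to* is /o/, which is a vowel, so the suffix is -awa, giving *toawa*.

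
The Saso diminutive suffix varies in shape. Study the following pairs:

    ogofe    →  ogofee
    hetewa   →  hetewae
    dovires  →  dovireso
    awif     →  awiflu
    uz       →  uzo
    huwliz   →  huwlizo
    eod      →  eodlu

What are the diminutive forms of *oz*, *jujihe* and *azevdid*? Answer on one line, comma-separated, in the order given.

Looking at the final sound of each stem: -o when the stem ends in a sibilant (*dovires*, *uz*, *huwliz*); -lu when the stem ends in a non-sibilant consonant (*awif*, *eod*); -e when the stem ends in a vowel (*ogofe*, *hetewa*).
Since the final sound of *oz* is /z/ (a sibilant), it takes -o, giving *ozo*.
The final sound of *jujihe* is /e/, which is a vowel, so the suffix is -e, giving *jujihee*.
*azevdid*: final sound = /d/, a non-sibilant consonant → -lu → *azevdidlu*.

ozo, jujihee, azevdidlu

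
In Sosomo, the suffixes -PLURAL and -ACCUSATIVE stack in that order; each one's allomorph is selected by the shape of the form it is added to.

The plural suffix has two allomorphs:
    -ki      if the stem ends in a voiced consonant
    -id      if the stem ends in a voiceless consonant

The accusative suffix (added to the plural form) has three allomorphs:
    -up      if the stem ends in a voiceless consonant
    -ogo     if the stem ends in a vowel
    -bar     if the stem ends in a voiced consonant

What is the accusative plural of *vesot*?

Since the final consonant of *vesot* is /t/ (voiceless), it takes -id, giving *vesotid*.
The final sound of the plural form *vesotid* is /d/, which is a voiced consonant, so the accusative suffix is -bar, giving *vesotidbar*.

vesotidbar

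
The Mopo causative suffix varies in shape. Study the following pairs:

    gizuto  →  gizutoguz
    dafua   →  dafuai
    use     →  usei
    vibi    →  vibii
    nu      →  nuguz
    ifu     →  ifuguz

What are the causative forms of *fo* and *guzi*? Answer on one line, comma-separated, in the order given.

The suffix is conditioned by the last vowel: -guz when the last vowel of the stem is a rounded vowel (*gizuto*, *nu*, *ifu*); -i when the last vowel of the stem is an unrounded vowel (*dafua*, *use*, *vibi*).
*fo* — last vowel /o/ (a rounded vowel) → -guz → *foguz*.
Since the last vowel of *guzi* is /i/ (an unrounded vowel), it takes -i, giving *guzii*.

foguz, guzii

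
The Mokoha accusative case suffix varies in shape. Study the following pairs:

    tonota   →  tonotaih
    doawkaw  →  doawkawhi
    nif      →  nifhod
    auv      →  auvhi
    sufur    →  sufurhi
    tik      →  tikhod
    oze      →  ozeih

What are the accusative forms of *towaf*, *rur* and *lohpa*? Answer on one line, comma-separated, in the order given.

The pattern is voicing of the final sound: -hod when the stem ends in a voiceless consonant (*nif*, *tik*); -hi when the stem ends in a voiced consonant (*doawkaw*, *auv*, *sufur*); -ih when the stem ends in a vowel (*tonota*, *oze*).
The final sound of *towaf* is /f/, which is a voiceless consonant, so the suffix is -hod, giving *towafhod*.
*rur*: final sound = /r/, a voiced consonant → -hi → *rurhi*.
*lohpa*: final sound = /a/, a vowel → -ih → *lohpaih*.

towafhod, rurhi, lohpaih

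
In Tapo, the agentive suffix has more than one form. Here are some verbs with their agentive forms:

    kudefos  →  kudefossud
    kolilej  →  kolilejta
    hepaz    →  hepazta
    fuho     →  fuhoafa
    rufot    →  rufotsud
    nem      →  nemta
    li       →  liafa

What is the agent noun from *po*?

poafa

The alternation tracks the final sound of the stem — -sud when the stem ends in a voiceless consonant (*kudefos*, *rufot*); -ta when the stem ends in a voiced consonant (*kolilej*, *hepaz*, *nem*); -afa when the stem ends in a vowel (*fuho*, *li*).
*po*: final sound = /o/, a vowel → -afa → *poafa*.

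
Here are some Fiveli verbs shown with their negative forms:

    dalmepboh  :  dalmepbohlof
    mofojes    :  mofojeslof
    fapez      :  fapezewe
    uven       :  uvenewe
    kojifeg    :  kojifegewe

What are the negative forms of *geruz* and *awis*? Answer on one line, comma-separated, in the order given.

geruzewe, awislof

The suffix is conditioned by the final consonant: -lof when the stem ends in a voiceless consonant (*dalmepboh*, *mofojes*); -ewe when the stem ends in a voiced consonant (*fapez*, *uven*, *kojifeg*).
Since the final consonant of *geruz* is /z/ (voiced), it takes -ewe, giving *geruzewe*.
*awis*: final consonant = /s/, voiceless → -lof → *awislof*.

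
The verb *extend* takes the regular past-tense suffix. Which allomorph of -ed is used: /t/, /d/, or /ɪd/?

/ɪd/

The stem *extend* ends in /t/ or /d/.
The -ed suffix is realized as /ɪd/ after /t, d/; as /t/ after other voiceless consonants; and as /d/ after other voiced sounds.
So -ed on *extend* is pronounced /ɪd/.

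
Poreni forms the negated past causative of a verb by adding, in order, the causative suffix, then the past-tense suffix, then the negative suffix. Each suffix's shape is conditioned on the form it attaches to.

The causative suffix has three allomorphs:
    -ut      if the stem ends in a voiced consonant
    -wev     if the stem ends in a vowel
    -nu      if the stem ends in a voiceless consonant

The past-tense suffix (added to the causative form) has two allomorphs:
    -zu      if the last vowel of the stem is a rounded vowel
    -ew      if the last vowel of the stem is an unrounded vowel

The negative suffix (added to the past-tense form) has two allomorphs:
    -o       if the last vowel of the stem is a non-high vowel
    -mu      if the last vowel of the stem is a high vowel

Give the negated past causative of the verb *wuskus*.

wuskusnuzumu

*wuskus*: final sound = /s/, a voiceless consonant → -nu → *wuskusnu*.
The causative form *wuskusnu*: last vowel = /u/, a rounded vowel → -zu → *wuskusnuzu*.
The past-tense form *wuskusnuzu* — last vowel /u/ (a high vowel) → -mu → *wuskusnuzumu*.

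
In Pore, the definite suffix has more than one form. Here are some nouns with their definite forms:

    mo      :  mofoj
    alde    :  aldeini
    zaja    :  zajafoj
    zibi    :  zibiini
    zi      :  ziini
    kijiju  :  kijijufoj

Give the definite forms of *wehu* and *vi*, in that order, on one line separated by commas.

The suffix is conditioned by the last vowel: -ini when the last vowel of the stem is a front vowel (*alde*, *zibi*, *zi*); -foj when the last vowel of the stem is a back vowel (*mo*, *zaja*, *kijiju*).
Since the last vowel of *wehu* is /u/ (a back vowel), it takes -foj, giving *wehufoj*.
*vi* — last vowel /i/ (a front vowel) → -ini → *viini*.

wehufoj, viini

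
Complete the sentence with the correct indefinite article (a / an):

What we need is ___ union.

a

The indefinite article is chosen by the initial *sound* of the following word, not its spelling.
*union* begins with the sound /juː/ (u pronounced /juː/) — a consonant sound.
So the article is *a*: What we need is a union.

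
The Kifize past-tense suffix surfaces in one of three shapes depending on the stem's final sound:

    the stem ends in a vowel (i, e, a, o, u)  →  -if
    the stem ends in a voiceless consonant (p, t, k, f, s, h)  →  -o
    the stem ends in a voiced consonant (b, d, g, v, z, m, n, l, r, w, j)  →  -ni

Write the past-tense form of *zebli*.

Since the final sound of *zebli* is /i/ (a vowel), it takes -if, giving *zebliif*.

zebliif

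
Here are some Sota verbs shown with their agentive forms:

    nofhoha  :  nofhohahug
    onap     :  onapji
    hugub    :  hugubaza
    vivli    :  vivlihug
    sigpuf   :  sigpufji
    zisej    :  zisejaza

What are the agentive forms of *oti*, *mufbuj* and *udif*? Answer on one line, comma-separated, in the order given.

The alternation tracks the final sound of the stem — -ji when the stem ends in a voiceless consonant (*onap*, *sigpuf*); -aza when the stem ends in a voiced consonant (*hugub*, *zisej*); -hug when the stem ends in a vowel (*nofhoha*, *vivli*).
*oti* — final sound /i/ (a vowel) → -hug → *otihug*.
The final sound of *mufbuj* is /j/, which is a voiced consonant, so the suffix is -aza, giving *mufbujaza*.
The final sound of *udif* is /f/, which is a voiceless consonant, so the suffix is -ji, giving *udifji*.

otihug, mufbujaza, udifji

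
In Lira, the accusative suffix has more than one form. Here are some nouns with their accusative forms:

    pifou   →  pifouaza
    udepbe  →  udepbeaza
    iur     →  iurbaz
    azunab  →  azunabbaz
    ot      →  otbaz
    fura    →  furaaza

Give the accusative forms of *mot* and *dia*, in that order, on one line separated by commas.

motbaz, diaaza

Looking at the final sound of each stem: -baz when the stem ends in a consonant (*iur*, *azunab*, *ot*); -aza when the stem ends in a vowel (*pifou*, *udepbe*, *fura*).
Since the final sound of *mot* is /t/ (a consonant), it takes -baz, giving *motbaz*.
Since the final sound of *dia* is /a/ (a vowel), it takes -aza, giving *diaaza*.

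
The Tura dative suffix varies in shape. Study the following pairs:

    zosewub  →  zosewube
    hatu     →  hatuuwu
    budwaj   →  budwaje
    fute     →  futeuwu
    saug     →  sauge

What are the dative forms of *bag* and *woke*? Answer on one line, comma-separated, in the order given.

Looking at the final sound of each stem: -e when the stem ends in a consonant (*zosewub*, *budwaj*, *saug*); -uwu when the stem ends in a vowel (*hatu*, *fute*).
*bag*: final sound = /g/, a consonant → -e → *bage*.
The final sound of *woke* is /e/, which is a vowel, so the suffix is -uwu, giving *wokeuwu*.

bage, wokeuwu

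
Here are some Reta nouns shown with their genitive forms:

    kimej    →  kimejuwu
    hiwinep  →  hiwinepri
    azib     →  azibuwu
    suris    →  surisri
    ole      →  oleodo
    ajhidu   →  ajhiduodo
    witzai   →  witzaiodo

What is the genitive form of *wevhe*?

The alternation tracks the final sound of the stem — -ri when the stem ends in a voiceless consonant (*hiwinep*, *suris*); -uwu when the stem ends in a voiced consonant (*kimej*, *azib*); -odo when the stem ends in a vowel (*ole*, *ajhidu*, *witzai*).
*wevhe* — final sound /e/ (a vowel) → -odo → *wevheodo*.

wevheodo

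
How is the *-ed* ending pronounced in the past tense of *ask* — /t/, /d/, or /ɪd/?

The stem *ask* ends in a voiceless consonant other than /t/.
The -ed suffix is realized as /ɪd/ after /t, d/; as /t/ after other voiceless consonants; and as /d/ after other voiced sounds.
So -ed on *ask* is pronounced /t/.

/t/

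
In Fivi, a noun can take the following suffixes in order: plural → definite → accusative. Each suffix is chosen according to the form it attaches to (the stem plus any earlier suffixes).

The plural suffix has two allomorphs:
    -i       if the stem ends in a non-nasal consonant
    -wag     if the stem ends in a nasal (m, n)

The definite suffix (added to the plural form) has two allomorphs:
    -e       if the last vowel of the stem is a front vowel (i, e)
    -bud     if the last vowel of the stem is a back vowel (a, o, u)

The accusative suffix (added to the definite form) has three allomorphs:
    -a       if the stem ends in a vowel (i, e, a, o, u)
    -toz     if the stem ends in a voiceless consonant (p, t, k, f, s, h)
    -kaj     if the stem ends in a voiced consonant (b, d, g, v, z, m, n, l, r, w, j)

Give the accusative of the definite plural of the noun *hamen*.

hamenwagbudkaj

The final consonant of *hamen* is /n/, which is a nasal, so the plural suffix is -wag, giving *hamenwag*.
Since the last vowel of the plural form *hamenwag* is /a/ (a back vowel), it takes -bud, giving *hamenwagbud*.
Since the final sound of the definite form *hamenwagbud* is /d/ (a voiced consonant), it takes -kaj, giving *hamenwagbudkaj*.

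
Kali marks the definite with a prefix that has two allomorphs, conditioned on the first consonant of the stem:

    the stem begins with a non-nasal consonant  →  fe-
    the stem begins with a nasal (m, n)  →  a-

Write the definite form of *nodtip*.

*nodtip*: first consonant = /n/, a nasal → a- → *anodtip*.

anodtip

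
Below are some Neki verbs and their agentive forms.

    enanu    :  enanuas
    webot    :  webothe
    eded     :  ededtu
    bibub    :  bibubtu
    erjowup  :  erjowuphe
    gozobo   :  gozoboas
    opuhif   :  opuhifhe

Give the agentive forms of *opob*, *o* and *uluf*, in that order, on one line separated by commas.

opobtu, oas, ulufhe

Looking at the final sound of each stem: -he when the stem ends in a voiceless consonant (*webot*, *erjowup*, *opuhif*); -tu when the stem ends in a voiced consonant (*eded*, *bibub*); -as when the stem ends in a vowel (*enanu*, *gozobo*).
*opob*: final sound = /b/, a voiced consonant → -tu → *opobtu*.
The final sound of *o* is /o/, which is a vowel, so the suffix is -as, giving *oas*.
Since the final sound of *uluf* is /f/ (a voiceless consonant), it takes -he, giving *ulufhe*.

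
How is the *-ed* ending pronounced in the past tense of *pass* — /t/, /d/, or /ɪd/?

/t/

The stem *pass* ends in a voiceless consonant other than /t/.
The -ed suffix is realized as /ɪd/ after /t, d/; as /t/ after other voiceless consonants; and as /d/ after other voiced sounds.
So -ed on *pass* is pronounced /t/.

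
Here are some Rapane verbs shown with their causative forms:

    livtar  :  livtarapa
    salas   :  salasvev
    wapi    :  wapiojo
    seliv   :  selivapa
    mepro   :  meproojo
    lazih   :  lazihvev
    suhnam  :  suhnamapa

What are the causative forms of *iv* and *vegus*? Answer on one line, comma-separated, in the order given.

Looking at the final sound of each stem: -vev when the stem ends in a voiceless consonant (*salas*, *lazih*); -apa when the stem ends in a voiced consonant (*livtar*, *seliv*, *suhnam*); -ojo when the stem ends in a vowel (*wapi*, *mepro*).
*iv* — final sound /v/ (a voiced consonant) → -apa → *ivapa*.
*vegus*: final sound = /s/, a voiceless consonant → -vev → *vegusvev*.

ivapa, vegusvev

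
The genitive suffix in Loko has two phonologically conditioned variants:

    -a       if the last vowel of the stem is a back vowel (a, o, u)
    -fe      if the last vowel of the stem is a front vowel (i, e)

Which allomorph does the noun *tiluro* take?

*tiluro*: last vowel = /o/, a back vowel → -a.

-a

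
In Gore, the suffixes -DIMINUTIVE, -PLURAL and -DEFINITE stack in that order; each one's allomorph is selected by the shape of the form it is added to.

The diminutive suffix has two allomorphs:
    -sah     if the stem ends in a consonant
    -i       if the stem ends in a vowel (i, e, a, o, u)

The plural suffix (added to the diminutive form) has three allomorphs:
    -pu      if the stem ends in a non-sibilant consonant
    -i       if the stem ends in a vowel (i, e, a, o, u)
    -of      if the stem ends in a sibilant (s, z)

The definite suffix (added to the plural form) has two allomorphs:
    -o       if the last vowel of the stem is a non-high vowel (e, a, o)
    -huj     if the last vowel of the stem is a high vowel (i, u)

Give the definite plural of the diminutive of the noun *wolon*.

The final sound of *wolon* is /n/, which is a consonant, so the diminutive suffix is -sah, giving *wolonsah*.
The diminutive form *wolonsah*: final sound = /h/, a non-sibilant consonant → -pu → *wolonsahpu*.
The plural form *wolonsahpu* — last vowel /u/ (a high vowel) → -huj → *wolonsahpuhuj*.

wolonsahpuhuj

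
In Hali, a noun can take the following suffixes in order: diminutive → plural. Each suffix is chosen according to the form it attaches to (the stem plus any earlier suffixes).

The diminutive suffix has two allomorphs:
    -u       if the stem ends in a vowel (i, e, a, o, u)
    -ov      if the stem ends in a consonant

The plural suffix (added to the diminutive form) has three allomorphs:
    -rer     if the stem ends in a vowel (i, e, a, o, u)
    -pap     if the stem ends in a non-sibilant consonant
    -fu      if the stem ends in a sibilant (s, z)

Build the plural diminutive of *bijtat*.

bijtatovpap

*bijtat* — final sound /t/ (a consonant) → -ov → *bijtatov*.
The final sound of the diminutive form *bijtatov* is /v/, which is a non-sibilant consonant, so the plural suffix is -pap, giving *bijtatovpap*.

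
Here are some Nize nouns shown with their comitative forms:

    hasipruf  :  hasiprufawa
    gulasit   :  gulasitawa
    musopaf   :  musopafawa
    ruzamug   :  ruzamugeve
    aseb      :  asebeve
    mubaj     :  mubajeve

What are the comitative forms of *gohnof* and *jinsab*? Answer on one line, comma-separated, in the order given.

Looking at the final consonant of each stem: -awa when the stem ends in a voiceless consonant (*hasipruf*, *gulasit*, *musopaf*); -eve when the stem ends in a voiced consonant (*ruzamug*, *aseb*, *mubaj*).
*gohnof*: final consonant = /f/, voiceless → -awa → *gohnofawa*.
*jinsab*: final consonant = /b/, voiced → -eve → *jinsabeve*.

gohnofawa, jinsabeve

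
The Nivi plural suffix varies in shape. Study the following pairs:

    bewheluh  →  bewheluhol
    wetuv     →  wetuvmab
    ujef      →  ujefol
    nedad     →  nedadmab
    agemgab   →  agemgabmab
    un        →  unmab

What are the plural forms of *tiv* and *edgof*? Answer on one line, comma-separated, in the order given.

tivmab, edgofol

Looking at the final consonant of each stem: -ol when the stem ends in a voiceless consonant (*bewheluh*, *ujef*); -mab when the stem ends in a voiced consonant (*wetuv*, *nedad*, *agemgab*, *un*).
The final consonant of *tiv* is /v/, which is voiced, so the suffix is -mab, giving *tivmab*.
*edgof* — final consonant /f/ (voiceless) → -ol → *edgofol*.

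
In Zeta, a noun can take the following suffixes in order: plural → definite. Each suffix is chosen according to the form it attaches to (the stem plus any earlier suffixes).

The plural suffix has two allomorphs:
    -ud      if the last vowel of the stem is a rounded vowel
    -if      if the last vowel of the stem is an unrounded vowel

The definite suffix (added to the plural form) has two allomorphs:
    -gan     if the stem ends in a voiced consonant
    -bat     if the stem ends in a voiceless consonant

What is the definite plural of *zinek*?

zinekifbat

The last vowel of *zinek* is /e/, which is an unrounded vowel, so the plural suffix is -if, giving *zinekif*.
The plural form *zinekif* — final consonant /f/ (voiceless) → -bat → *zinekifbat*.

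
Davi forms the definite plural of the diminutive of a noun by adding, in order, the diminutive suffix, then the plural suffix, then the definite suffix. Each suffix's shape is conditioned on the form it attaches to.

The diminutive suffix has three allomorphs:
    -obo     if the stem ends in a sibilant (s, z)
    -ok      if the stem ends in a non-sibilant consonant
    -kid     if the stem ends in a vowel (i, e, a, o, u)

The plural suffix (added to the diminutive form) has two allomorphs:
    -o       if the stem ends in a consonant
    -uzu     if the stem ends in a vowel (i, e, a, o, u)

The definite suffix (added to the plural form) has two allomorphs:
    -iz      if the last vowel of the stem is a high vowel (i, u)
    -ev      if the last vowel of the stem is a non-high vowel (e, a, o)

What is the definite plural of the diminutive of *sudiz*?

sudizobouzuiz

*sudiz*: final sound = /z/, a sibilant → -obo → *sudizobo*.
The final sound of the diminutive form *sudizobo* is /o/, which is a vowel, so the plural suffix is -uzu, giving *sudizobouzu*.
The last vowel of the plural form *sudizobouzu* is /u/, which is a high vowel, so the definite suffix is -iz, giving *sudizobouzuiz*.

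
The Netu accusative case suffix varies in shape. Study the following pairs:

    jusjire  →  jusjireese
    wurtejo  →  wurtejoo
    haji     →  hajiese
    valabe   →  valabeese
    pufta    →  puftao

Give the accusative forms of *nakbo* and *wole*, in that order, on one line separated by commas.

Looking at the last vowel of each stem: -ese when the last vowel of the stem is a front vowel (*jusjire*, *haji*, *valabe*); -o when the last vowel of the stem is a back vowel (*wurtejo*, *pufta*).
The last vowel of *nakbo* is /o/, which is a back vowel, so the suffix is -o, giving *nakboo*.
*wole*: last vowel = /e/, a front vowel → -ese → *woleese*.

nakboo, woleese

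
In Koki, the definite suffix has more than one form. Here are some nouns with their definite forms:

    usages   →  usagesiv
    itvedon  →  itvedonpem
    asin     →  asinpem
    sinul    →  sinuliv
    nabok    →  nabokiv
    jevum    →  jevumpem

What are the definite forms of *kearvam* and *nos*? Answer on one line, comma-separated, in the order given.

Looking at the final consonant of each stem: -pem when the stem ends in a nasal (*itvedon*, *asin*, *jevum*); -iv when the stem ends in a non-nasal consonant (*usages*, *sinul*, *nabok*).
Since the final consonant of *kearvam* is /m/ (a nasal), it takes -pem, giving *kearvampem*.
*nos* — final consonant /s/ (non-nasal) → -iv → *nosiv*.

kearvampem, nosiv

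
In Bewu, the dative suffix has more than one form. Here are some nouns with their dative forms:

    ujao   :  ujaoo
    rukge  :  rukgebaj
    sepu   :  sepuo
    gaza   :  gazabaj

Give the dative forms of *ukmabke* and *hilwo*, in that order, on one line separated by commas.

ukmabkebaj, hilwoo

The suffix is conditioned by the last vowel: -o when the last vowel of the stem is a rounded vowel (*ujao*, *sepu*); -baj when the last vowel of the stem is an unrounded vowel (*rukge*, *gaza*).
*ukmabke*: last vowel = /e/, an unrounded vowel → -baj → *ukmabkebaj*.
*hilwo* — last vowel /o/ (a rounded vowel) → -o → *hilwoo*.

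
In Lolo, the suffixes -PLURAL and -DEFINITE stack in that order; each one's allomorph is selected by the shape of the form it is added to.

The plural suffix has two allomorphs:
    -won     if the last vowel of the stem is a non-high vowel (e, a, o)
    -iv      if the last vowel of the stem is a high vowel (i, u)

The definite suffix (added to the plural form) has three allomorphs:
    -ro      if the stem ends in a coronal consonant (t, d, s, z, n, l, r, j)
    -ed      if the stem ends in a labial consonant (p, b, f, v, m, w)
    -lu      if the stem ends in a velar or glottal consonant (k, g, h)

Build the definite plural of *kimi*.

*kimi* — last vowel /i/ (a high vowel) → -iv → *kimiiv*.
The final consonant of the plural form *kimiiv* is /v/, which is labial, so the definite suffix is -ed, giving *kimiived*.

kimiived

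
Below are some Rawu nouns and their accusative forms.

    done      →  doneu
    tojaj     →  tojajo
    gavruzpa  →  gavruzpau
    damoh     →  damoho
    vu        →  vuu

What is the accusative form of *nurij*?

The suffix is conditioned by the final sound: -o when the stem ends in a consonant (*tojaj*, *damoh*); -u when the stem ends in a vowel (*done*, *gavruzpa*, *vu*).
*nurij* — final sound /j/ (a consonant) → -o → *nurijo*.

nurijo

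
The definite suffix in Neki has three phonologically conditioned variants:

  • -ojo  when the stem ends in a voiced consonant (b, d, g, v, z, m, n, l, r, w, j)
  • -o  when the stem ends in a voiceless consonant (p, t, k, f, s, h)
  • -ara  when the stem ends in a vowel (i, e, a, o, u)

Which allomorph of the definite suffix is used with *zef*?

*zef*: final sound = /f/, a voiceless consonant → -o.

-o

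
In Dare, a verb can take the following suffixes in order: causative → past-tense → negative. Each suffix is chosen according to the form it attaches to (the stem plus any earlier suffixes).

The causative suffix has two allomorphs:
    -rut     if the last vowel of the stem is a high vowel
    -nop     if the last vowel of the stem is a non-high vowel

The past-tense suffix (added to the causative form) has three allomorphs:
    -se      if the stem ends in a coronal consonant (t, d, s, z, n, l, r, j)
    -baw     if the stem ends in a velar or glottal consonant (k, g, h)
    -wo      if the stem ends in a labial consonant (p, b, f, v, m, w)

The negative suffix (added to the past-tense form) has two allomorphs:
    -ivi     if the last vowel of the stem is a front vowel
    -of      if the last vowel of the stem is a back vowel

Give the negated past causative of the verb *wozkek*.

wozkeknopwoof

The last vowel of *wozkek* is /e/, which is a non-high vowel, so the causative suffix is -nop, giving *wozkeknop*.
The final consonant of the causative form *wozkeknop* is /p/, which is labial, so the past-tense suffix is -wo, giving *wozkeknopwo*.
The past-tense form *wozkeknopwo* — last vowel /o/ (a back vowel) → -of → *wozkeknopwoof*.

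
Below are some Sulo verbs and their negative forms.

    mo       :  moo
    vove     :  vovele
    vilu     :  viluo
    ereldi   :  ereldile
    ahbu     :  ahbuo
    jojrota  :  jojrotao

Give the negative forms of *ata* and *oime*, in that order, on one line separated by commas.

The suffix is conditioned by the last vowel: -le when the last vowel of the stem is a front vowel (*vove*, *ereldi*); -o when the last vowel of the stem is a back vowel (*mo*, *vilu*, *ahbu*, *jojrota*).
Since the last vowel of *ata* is /a/ (a back vowel), it takes -o, giving *atao*.
*oime* — last vowel /e/ (a front vowel) → -le → *oimele*.

atao, oimele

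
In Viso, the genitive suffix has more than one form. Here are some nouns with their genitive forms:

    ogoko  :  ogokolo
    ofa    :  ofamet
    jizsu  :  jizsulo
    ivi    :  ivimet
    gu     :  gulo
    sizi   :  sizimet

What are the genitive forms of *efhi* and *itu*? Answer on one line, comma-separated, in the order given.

efhimet, itulo

The pattern is rounding harmony: -lo when the last vowel of the stem is a rounded vowel (*ogoko*, *jizsu*, *gu*); -met when the last vowel of the stem is an unrounded vowel (*ofa*, *ivi*, *sizi*).
*efhi* — last vowel /i/ (an unrounded vowel) → -met → *efhimet*.
*itu*: last vowel = /u/, a rounded vowel → -lo → *itulo*.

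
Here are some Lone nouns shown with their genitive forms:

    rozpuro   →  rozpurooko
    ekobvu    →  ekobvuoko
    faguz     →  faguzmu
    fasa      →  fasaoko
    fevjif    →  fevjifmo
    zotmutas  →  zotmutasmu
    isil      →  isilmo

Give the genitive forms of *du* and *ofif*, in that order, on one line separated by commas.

The alternation tracks the final sound of the stem — -mu when the stem ends in a sibilant (*faguz*, *zotmutas*); -mo when the stem ends in a non-sibilant consonant (*fevjif*, *isil*); -oko when the stem ends in a vowel (*rozpuro*, *ekobvu*, *fasa*).
*du* — final sound /u/ (a vowel) → -oko → *duoko*.
*ofif* — final sound /f/ (a non-sibilant consonant) → -mo → *ofifmo*.

duoko, ofifmo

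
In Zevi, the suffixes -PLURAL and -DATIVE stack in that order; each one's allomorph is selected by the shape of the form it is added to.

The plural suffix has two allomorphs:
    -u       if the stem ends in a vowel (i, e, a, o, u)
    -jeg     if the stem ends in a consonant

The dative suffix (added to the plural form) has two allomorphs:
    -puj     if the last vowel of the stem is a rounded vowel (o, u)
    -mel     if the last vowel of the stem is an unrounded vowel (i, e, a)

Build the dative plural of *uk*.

ukjegmel

Since the final sound of *uk* is /k/ (a consonant), it takes -jeg, giving *ukjeg*.
The last vowel of the plural form *ukjeg* is /e/, which is an unrounded vowel, so the dative suffix is -mel, giving *ukjegmel*.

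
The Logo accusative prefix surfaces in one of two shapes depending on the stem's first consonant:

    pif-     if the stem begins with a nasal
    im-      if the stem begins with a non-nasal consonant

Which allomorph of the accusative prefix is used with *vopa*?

im-

*vopa* — first consonant /v/ (non-nasal) → im-.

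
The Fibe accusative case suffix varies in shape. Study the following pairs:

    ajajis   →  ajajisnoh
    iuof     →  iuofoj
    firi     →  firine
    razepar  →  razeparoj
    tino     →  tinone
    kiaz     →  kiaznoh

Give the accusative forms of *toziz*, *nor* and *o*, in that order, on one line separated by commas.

Looking at the final sound of each stem: -noh when the stem ends in a sibilant (*ajajis*, *kiaz*); -oj when the stem ends in a non-sibilant consonant (*iuof*, *razepar*); -ne when the stem ends in a vowel (*firi*, *tino*).
*toziz*: final sound = /z/, a sibilant → -noh → *toziznoh*.
*nor* — final sound /r/ (a non-sibilant consonant) → -oj → *noroj*.
*o*: final sound = /o/, a vowel → -ne → *one*.

toziznoh, noroj, one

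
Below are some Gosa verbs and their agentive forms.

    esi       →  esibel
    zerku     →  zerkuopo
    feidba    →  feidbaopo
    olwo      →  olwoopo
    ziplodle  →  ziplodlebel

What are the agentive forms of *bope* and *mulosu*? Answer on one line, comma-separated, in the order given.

bopebel, mulosuopo

Looking at the last vowel of each stem: -bel when the last vowel of the stem is a front vowel (*esi*, *ziplodle*); -opo when the last vowel of the stem is a back vowel (*zerku*, *feidba*, *olwo*).
The last vowel of *bope* is /e/, which is a front vowel, so the suffix is -bel, giving *bopebel*.
*mulosu*: last vowel = /u/, a back vowel → -opo → *mulosuopo*.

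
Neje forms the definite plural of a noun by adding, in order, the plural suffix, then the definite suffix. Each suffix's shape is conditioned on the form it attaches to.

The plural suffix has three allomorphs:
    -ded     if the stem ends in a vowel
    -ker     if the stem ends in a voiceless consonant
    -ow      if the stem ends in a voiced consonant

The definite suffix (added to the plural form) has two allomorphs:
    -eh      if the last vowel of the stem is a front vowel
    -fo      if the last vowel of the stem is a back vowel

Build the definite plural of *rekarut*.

rekarutkereh

*rekarut* — final sound /t/ (a voiceless consonant) → -ker → *rekarutker*.
The last vowel of the plural form *rekarutker* is /e/, which is a front vowel, so the definite suffix is -eh, giving *rekarutkereh*.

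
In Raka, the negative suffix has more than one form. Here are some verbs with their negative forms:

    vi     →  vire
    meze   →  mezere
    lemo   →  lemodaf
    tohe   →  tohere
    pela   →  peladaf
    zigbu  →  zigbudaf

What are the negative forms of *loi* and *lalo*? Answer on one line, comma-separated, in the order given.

The pattern is front/back vowel harmony: -re when the last vowel of the stem is a front vowel (*vi*, *meze*, *tohe*); -daf when the last vowel of the stem is a back vowel (*lemo*, *pela*, *zigbu*).
*loi*: last vowel = /i/, a front vowel → -re → *loire*.
Since the last vowel of *lalo* is /o/ (a back vowel), it takes -daf, giving *lalodaf*.

loire, lalodaf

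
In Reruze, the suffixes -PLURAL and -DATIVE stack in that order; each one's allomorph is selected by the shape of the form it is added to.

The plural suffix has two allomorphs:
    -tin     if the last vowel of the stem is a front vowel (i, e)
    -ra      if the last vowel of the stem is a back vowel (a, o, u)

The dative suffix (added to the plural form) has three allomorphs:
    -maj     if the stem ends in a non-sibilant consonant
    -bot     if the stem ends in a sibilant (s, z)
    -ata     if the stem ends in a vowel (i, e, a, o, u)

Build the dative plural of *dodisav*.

dodisavraata

The last vowel of *dodisav* is /a/, which is a back vowel, so the plural suffix is -ra, giving *dodisavra*.
The plural form *dodisavra* — final sound /a/ (a vowel) → -ata → *dodisavraata*.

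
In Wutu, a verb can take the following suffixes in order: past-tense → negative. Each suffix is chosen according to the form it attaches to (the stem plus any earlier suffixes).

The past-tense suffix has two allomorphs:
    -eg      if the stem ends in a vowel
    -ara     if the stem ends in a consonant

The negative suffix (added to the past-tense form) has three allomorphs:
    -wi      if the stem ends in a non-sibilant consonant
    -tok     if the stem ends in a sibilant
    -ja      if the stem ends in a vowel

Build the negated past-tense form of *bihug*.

*bihug*: final sound = /g/, a consonant → -ara → *bihugara*.
The past-tense form *bihugara* — final sound /a/ (a vowel) → -ja → *bihugaraja*.

bihugaraja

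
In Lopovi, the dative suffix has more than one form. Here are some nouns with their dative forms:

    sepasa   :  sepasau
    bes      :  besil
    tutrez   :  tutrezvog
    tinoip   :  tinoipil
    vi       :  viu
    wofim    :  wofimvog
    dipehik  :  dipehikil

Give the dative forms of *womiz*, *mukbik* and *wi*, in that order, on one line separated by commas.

The alternation tracks the final sound of the stem — -il when the stem ends in a voiceless consonant (*bes*, *tinoip*, *dipehik*); -vog when the stem ends in a voiced consonant (*tutrez*, *wofim*); -u when the stem ends in a vowel (*sepasa*, *vi*).
Since the final sound of *womiz* is /z/ (a voiced consonant), it takes -vog, giving *womizvog*.
The final sound of *mukbik* is /k/, which is a voiceless consonant, so the suffix is -il, giving *mukbikil*.
*wi* — final sound /i/ (a vowel) → -u → *wiu*.

womizvog, mukbikil, wiu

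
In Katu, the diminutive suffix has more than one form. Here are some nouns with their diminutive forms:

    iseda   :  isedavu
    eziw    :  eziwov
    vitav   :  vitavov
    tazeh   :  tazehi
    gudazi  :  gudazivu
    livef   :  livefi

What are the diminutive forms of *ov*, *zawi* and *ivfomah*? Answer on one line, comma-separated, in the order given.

Looking at the final sound of each stem: -i when the stem ends in a voiceless consonant (*tazeh*, *livef*); -ov when the stem ends in a voiced consonant (*eziw*, *vitav*); -vu when the stem ends in a vowel (*iseda*, *gudazi*).
The final sound of *ov* is /v/, which is a voiced consonant, so the suffix is -ov, giving *ovov*.
The final sound of *zawi* is /i/, which is a vowel, so the suffix is -vu, giving *zawivu*.
The final sound of *ivfomah* is /h/, which is a voiceless consonant, so the suffix is -i, giving *ivfomahi*.

ovov, zawivu, ivfomahi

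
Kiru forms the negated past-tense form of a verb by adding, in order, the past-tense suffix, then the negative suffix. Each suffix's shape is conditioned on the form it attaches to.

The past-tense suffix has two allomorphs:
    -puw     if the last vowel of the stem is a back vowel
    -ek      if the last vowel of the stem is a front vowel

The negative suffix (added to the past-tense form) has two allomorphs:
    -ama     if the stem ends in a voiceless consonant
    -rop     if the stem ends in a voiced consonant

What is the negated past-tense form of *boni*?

boniekama

*boni*: last vowel = /i/, a front vowel → -ek → *boniek*.
The final consonant of the past-tense form *boniek* is /k/, which is voiceless, so the negative suffix is -ama, giving *boniekama*.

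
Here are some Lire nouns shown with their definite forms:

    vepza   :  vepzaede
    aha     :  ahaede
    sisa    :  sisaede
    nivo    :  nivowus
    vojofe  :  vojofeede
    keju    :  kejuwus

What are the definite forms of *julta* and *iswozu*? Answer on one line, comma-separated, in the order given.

The pattern is rounding harmony: -wus when the last vowel of the stem is a rounded vowel (*nivo*, *keju*); -ede when the last vowel of the stem is an unrounded vowel (*vepza*, *aha*, *sisa*, *vojofe*).
*julta*: last vowel = /a/, an unrounded vowel → -ede → *jultaede*.
The last vowel of *iswozu* is /u/, which is a rounded vowel, so the suffix is -wus, giving *iswozuwus*.

jultaede, iswozuwus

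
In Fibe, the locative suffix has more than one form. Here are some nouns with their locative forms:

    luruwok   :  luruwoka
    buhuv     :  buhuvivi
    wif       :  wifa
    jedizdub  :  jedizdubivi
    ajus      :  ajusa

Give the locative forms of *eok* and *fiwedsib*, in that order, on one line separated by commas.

The alternation tracks the final consonant of the stem — -a when the stem ends in a voiceless consonant (*luruwok*, *wif*, *ajus*); -ivi when the stem ends in a voiced consonant (*buhuv*, *jedizdub*).
*eok* — final consonant /k/ (voiceless) → -a → *eoka*.
*fiwedsib*: final consonant = /b/, voiced → -ivi → *fiwedsibivi*.

eoka, fiwedsibivi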